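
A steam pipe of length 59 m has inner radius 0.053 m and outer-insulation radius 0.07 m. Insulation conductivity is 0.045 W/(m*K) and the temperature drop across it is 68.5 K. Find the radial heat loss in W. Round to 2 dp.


Q = 2*pi*0.045*59*68.5/ln(0.07/0.053) = 4107.45 W

4107.45 W


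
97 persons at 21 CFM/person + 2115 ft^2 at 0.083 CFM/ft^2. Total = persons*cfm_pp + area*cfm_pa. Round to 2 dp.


Total = 97*21 + 2115*0.083 = 2212.55 CFM

2212.55 CFM


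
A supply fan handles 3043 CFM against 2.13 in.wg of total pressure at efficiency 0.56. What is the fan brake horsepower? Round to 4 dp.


BHP = 3043 * 2.13 / (6356 * 0.56) = 1.8210 hp

1.8210 hp


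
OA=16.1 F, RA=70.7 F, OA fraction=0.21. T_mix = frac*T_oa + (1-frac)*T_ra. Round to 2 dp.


T_mix = 0.21*16.1 + 0.79*70.7 = 59.23 F

59.23 F


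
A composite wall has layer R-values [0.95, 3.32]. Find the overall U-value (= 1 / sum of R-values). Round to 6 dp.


R_total = 0.95 + 3.32 = 4.27
U = 1/4.27 = 0.234192

0.234192


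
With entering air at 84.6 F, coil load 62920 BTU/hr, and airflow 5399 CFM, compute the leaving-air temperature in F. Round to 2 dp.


dT = 62920/(1.08*5399) = 10.7908
T_leave = 84.6 - 10.7908 = 73.81 F

73.81 F


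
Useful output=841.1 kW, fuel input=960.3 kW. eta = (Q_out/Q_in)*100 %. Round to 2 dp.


eta = (841.1/960.3)*100 = 87.59 %

87.59 %


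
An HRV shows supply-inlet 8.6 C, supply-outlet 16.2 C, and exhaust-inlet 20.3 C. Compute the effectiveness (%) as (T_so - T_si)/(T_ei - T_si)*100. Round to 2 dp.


eff = (16.2-8.6)/(20.3-8.6)*100 = 64.96 %

64.96 %


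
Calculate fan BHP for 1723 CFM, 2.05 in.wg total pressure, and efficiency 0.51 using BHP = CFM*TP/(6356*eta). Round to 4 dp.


BHP = 1723 * 2.05 / (6356 * 0.51) = 1.0896 hp

1.0896 hp


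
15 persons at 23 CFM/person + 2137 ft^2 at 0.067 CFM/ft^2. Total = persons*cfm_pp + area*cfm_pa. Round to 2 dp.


Total = 15*23 + 2137*0.067 = 488.18 CFM

488.18 CFM


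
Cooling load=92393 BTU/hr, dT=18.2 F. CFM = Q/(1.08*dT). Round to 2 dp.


CFM = 92393 / (1.08 * 18.2) = 4700.50

4700.50 CFM


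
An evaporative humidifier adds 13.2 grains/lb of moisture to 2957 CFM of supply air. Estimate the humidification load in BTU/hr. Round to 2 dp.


Q = 0.68 * 2957 * 13.2 = 26542.03 BTU/hr

26542.03 BTU/hr


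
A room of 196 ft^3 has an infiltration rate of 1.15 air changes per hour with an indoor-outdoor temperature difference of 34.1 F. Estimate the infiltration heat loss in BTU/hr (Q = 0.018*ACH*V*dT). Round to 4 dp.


Q = 0.018 * 1.15 * 196 * 34.1 = 138.3505 BTU/hr

138.3505 BTU/hr


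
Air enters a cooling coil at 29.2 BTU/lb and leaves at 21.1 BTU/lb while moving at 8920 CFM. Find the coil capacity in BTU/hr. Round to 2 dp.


Q = 4.5 * 8920 * (29.2 - 21.1) = 325134.00 BTU/hr

325134.00 BTU/hr


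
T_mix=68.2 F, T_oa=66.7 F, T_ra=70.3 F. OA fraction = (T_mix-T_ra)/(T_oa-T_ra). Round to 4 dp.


frac = (68.2 - 70.3) / (66.7 - 70.3) = 0.5833

0.5833


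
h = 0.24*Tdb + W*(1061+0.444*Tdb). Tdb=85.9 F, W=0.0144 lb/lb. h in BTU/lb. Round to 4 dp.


h = 0.24*85.9 + 0.0144*(1061+0.444*85.9) = 36.4436 BTU/lb

36.4436 BTU/lb


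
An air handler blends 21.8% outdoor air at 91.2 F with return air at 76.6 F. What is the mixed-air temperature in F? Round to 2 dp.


T_mix = 76.6 + (21.8/100)*(91.2-76.6) = 79.78 F

79.78 F


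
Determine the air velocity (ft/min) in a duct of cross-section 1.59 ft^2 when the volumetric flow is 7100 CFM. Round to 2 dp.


V = 7100 / 1.59 = 4465.41 ft/min

4465.41 ft/min


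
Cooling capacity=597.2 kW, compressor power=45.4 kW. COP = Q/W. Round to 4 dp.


COP = 597.2 / 45.4 = 13.1542

13.1542


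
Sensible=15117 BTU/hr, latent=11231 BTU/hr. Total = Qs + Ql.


Qt = 15117 + 11231 = 26348 BTU/hr

26348 BTU/hr


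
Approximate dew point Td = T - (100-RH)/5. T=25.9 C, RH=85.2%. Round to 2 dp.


Td = 25.9 - (100-85.2)/5 = 22.94 C

22.94 C


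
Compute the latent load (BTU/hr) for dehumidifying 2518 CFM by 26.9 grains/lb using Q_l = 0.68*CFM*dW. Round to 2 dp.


Q = 0.68 * 2518 * 26.9 = 46059.26 BTU/hr

46059.26 BTU/hr


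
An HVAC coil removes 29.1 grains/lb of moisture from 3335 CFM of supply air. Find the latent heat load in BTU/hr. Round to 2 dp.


Q = 0.68 * 3335 * 29.1 = 65992.98 BTU/hr

65992.98 BTU/hr


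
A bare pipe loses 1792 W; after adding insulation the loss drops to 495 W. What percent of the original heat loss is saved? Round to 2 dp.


Savings = ((1792-495)/1792)*100 = 72.38 %

72.38 %


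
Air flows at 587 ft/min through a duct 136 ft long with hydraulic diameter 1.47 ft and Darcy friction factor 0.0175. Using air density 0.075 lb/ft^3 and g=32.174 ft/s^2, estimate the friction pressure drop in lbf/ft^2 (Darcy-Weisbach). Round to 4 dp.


v_fps = 587/60 = 9.7833 ft/s
dp = 0.0175*(136/1.47)*0.075*9.7833^2/(2*32.174) = 0.1806 lbf/ft^2

0.1806 lbf/ft^2


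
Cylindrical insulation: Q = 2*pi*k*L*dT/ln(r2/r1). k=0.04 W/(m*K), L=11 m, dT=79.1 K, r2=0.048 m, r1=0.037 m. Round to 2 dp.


Q = 2*pi*0.04*11*79.1/ln(0.048/0.037) = 840.16 W

840.16 W


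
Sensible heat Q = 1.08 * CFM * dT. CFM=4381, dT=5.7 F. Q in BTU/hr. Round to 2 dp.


Q = 1.08 * 4381 * 5.7 = 26969.44 BTU/hr

26969.44 BTU/hr


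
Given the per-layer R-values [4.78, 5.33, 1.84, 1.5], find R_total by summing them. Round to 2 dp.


R_total = 4.78 + 5.33 + 1.84 + 1.5 = 13.45

13.45


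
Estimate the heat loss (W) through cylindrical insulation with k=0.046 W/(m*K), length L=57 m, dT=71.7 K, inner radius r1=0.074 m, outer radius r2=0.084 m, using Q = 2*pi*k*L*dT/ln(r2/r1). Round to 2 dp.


Q = 2*pi*0.046*57*71.7/ln(0.084/0.074) = 9319.18 W

9319.18 W


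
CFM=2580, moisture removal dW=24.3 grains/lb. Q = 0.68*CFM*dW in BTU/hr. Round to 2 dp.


Q = 0.68 * 2580 * 24.3 = 42631.92 BTU/hr

42631.92 BTU/hr


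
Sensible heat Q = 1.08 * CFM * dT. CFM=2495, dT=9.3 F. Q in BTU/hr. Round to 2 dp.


Q = 1.08 * 2495 * 9.3 = 25059.78 BTU/hr

25059.78 BTU/hr


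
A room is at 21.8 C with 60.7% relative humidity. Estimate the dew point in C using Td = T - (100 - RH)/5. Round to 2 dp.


Td = 21.8 - (100-60.7)/5 = 13.94 C

13.94 C


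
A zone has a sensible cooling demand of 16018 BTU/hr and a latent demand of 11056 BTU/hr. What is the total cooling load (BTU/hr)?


Qt = 16018 + 11056 = 27074 BTU/hr

27074 BTU/hr


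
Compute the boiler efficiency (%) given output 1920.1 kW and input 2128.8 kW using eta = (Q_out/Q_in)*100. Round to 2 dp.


eta = (1920.1/2128.8)*100 = 90.20 %

90.20 %


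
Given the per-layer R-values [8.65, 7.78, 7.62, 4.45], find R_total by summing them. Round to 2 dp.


R_total = 8.65 + 7.78 + 7.62 + 4.45 = 28.50

28.50


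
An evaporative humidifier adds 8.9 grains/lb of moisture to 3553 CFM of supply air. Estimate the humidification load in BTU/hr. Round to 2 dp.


Q = 0.68 * 3553 * 8.9 = 21502.76 BTU/hr

21502.76 BTU/hr


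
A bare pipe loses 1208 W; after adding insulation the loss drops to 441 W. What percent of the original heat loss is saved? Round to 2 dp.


Savings = ((1208-441)/1208)*100 = 63.49 %

63.49 %


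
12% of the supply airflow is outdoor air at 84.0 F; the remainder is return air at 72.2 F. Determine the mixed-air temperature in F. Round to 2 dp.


T_mix = 0.12*84.0 + 0.88*72.2 = 73.62 F

73.62 F


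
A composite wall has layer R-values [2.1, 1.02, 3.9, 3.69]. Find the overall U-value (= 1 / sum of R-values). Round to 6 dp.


R_total = 2.1 + 1.02 + 3.9 + 3.69 = 10.71
U = 1/10.71 = 0.093371

0.093371


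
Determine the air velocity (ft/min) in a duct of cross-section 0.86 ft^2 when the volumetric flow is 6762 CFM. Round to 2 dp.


V = 6762 / 0.86 = 7862.79 ft/min

7862.79 ft/min


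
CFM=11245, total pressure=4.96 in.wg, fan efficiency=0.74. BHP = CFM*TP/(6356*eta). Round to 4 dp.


BHP = 11245 * 4.96 / (6356 * 0.74) = 11.8584 hp

11.8584 hp


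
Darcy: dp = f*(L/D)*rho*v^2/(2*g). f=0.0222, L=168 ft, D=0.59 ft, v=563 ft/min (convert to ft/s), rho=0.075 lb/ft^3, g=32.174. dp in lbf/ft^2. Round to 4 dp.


v_fps = 563/60 = 9.3833 ft/s
dp = 0.0222*(168/0.59)*0.075*9.3833^2/(2*32.174) = 0.6487 lbf/ft^2

0.6487 lbf/ft^2


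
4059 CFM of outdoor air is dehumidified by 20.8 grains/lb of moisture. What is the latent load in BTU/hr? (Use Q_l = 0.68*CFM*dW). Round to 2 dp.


Q = 0.68 * 4059 * 20.8 = 57410.50 BTU/hr

57410.50 BTU/hr


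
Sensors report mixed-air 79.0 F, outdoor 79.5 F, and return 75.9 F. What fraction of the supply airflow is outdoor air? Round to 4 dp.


frac = (79.0 - 75.9) / (79.5 - 75.9) = 0.8611

0.8611


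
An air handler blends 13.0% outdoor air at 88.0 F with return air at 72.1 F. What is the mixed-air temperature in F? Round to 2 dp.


T_mix = 72.1 + (13.0/100)*(88.0-72.1) = 74.17 F

74.17 F


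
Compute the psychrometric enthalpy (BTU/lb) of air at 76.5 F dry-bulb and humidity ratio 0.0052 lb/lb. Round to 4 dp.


h = 0.24*76.5 + 0.0052*(1061+0.444*76.5) = 24.0538 BTU/lb

24.0538 BTU/lb


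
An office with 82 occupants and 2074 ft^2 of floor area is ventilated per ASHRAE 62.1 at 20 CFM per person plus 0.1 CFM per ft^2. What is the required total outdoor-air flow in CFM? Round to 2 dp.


Total = 82*20 + 2074*0.1 = 1847.40 CFM

1847.40 CFM


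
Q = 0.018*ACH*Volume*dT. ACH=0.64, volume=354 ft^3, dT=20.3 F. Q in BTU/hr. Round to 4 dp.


Q = 0.018 * 0.64 * 354 * 20.3 = 82.7850 BTU/hr

82.7850 BTU/hr


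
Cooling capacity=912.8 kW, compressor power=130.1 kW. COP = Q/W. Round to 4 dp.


COP = 912.8 / 130.1 = 7.0161

7.0161


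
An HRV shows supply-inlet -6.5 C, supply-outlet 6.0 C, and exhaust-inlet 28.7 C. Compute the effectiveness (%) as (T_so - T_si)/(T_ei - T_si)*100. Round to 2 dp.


eff = (6.0-(-6.5))/(28.7-(-6.5))*100 = 35.51 %

35.51 %


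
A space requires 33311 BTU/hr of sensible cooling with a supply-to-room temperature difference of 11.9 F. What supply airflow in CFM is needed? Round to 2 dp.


CFM = 33311 / (1.08 * 11.9) = 2591.89

2591.89 CFM


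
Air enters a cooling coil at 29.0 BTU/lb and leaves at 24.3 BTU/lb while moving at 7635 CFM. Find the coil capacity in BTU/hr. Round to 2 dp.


Q = 4.5 * 7635 * (29.0 - 24.3) = 161480.25 BTU/hr

161480.25 BTU/hr


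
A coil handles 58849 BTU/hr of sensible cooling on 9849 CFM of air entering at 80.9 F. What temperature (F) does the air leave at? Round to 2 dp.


dT = 58849/(1.08*9849) = 5.5325
T_leave = 80.9 - 5.5325 = 75.37 F

75.37 F


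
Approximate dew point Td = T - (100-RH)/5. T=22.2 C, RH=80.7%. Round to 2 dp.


Td = 22.2 - (100-80.7)/5 = 18.34 C

18.34 C


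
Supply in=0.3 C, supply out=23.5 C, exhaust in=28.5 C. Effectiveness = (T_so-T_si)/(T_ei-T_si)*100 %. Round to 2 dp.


eff = (23.5-0.3)/(28.5-0.3)*100 = 82.27 %

82.27 %


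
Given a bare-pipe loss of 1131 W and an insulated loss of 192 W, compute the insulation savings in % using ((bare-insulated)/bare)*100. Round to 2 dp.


Savings = ((1131-192)/1131)*100 = 83.02 %

83.02 %


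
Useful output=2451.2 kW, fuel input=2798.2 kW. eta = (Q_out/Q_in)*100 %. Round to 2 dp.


eta = (2451.2/2798.2)*100 = 87.60 %

87.60 %


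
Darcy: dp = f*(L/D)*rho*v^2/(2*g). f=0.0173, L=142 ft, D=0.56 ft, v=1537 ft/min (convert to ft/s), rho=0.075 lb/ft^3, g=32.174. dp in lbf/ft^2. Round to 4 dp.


v_fps = 1537/60 = 25.6167 ft/s
dp = 0.0173*(142/0.56)*0.075*25.6167^2/(2*32.174) = 3.3552 lbf/ft^2

3.3552 lbf/ft^2


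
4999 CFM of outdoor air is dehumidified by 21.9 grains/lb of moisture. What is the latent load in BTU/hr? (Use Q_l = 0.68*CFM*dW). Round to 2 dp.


Q = 0.68 * 4999 * 21.9 = 74445.11 BTU/hr

74445.11 BTU/hr


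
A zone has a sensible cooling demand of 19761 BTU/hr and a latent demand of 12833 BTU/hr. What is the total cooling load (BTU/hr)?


Qt = 19761 + 12833 = 32594 BTU/hr

32594 BTU/hr


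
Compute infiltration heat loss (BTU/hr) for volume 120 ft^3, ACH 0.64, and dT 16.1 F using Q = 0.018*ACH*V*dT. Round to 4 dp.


Q = 0.018 * 0.64 * 120 * 16.1 = 22.2566 BTU/hr

22.2566 BTU/hr


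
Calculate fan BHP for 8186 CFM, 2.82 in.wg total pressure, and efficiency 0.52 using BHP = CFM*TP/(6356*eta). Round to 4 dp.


BHP = 8186 * 2.82 / (6356 * 0.52) = 6.9845 hp

6.9845 hp


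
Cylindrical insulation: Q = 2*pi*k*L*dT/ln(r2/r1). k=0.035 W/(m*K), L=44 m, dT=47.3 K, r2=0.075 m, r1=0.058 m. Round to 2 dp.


Q = 2*pi*0.035*44*47.3/ln(0.075/0.058) = 1780.54 W

1780.54 W


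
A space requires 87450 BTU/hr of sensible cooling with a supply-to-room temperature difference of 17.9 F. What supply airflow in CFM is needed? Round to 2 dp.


CFM = 87450 / (1.08 * 17.9) = 4523.59

4523.59 CFM


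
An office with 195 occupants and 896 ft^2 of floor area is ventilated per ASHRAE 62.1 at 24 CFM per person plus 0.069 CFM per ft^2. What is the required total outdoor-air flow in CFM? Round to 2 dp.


Total = 195*24 + 896*0.069 = 4741.82 CFM

4741.82 CFM


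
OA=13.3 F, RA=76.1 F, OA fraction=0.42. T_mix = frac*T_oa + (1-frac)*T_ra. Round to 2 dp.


T_mix = 0.42*13.3 + 0.58*76.1 = 49.72 F

49.72 F


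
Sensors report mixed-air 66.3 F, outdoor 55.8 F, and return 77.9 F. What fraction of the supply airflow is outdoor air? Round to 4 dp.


frac = (66.3 - 77.9) / (55.8 - 77.9) = 0.5249

0.5249


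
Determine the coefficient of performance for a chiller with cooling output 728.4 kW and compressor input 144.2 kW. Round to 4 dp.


COP = 728.4 / 144.2 = 5.0513

5.0513


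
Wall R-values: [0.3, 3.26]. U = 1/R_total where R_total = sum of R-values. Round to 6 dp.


R_total = 0.3 + 3.26 = 3.56
U = 1/3.56 = 0.280899

0.280899


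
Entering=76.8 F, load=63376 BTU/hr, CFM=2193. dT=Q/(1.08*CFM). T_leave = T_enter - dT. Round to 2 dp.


dT = 63376/(1.08*2193) = 26.7585
T_leave = 76.8 - 26.7585 = 50.04 F

50.04 F


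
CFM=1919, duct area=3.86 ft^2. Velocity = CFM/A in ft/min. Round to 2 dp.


V = 1919 / 3.86 = 497.15 ft/min

497.15 ft/min


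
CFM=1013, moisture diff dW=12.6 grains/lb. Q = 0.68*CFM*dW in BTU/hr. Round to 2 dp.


Q = 0.68 * 1013 * 12.6 = 8679.38 BTU/hr

8679.38 BTU/hr


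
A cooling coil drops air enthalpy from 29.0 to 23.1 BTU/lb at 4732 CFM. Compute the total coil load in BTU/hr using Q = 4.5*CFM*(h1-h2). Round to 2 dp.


Q = 4.5 * 4732 * (29.0 - 23.1) = 125634.60 BTU/hr

125634.60 BTU/hr


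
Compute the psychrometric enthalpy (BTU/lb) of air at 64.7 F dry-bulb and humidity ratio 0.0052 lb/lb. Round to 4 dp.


h = 0.24*64.7 + 0.0052*(1061+0.444*64.7) = 21.1946 BTU/lb

21.1946 BTU/lb


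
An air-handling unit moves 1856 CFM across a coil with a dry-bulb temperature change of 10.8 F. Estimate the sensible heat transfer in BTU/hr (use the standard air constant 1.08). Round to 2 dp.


Q = 1.08 * 1856 * 10.8 = 21648.38 BTU/hr

21648.38 BTU/hr


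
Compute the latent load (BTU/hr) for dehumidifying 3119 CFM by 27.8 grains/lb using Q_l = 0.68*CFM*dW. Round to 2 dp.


Q = 0.68 * 3119 * 27.8 = 58961.58 BTU/hr

58961.58 BTU/hr


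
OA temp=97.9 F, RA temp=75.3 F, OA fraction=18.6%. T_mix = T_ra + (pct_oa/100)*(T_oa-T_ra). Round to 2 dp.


T_mix = 75.3 + (18.6/100)*(97.9-75.3) = 79.50 F

79.50 F


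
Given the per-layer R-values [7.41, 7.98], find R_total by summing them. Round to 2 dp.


R_total = 7.41 + 7.98 = 15.39

15.39


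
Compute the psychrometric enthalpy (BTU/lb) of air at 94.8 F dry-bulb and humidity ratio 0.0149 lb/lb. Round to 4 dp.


h = 0.24*94.8 + 0.0149*(1061+0.444*94.8) = 39.1881 BTU/lb

39.1881 BTU/lb


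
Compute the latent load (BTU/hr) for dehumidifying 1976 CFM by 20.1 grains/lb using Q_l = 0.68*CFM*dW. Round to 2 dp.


Q = 0.68 * 1976 * 20.1 = 27007.97 BTU/hr

27007.97 BTU/hr


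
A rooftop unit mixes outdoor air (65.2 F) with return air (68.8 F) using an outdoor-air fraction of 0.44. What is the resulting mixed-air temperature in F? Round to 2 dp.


T_mix = 0.44*65.2 + 0.56*68.8 = 67.22 F

67.22 F


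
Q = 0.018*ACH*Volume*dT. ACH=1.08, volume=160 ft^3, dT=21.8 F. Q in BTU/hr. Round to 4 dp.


Q = 0.018 * 1.08 * 160 * 21.8 = 67.8067 BTU/hr

67.8067 BTU/hr


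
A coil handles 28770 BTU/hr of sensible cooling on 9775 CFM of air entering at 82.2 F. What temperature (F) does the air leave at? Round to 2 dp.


dT = 28770/(1.08*9775) = 2.7252
T_leave = 82.2 - 2.7252 = 79.47 F

79.47 F


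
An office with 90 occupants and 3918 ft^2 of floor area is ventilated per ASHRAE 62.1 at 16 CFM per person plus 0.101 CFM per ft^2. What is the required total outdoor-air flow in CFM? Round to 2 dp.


Total = 90*16 + 3918*0.101 = 1835.72 CFM

1835.72 CFM


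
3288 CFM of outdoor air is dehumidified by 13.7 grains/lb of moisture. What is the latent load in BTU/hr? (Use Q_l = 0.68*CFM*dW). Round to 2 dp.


Q = 0.68 * 3288 * 13.7 = 30631.01 BTU/hr

30631.01 BTU/hr


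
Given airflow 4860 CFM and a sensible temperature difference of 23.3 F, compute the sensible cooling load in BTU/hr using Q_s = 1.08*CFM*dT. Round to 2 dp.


Q = 1.08 * 4860 * 23.3 = 122297.04 BTU/hr

122297.04 BTU/hr


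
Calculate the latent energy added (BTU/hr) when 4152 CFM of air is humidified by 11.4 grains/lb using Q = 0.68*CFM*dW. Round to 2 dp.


Q = 0.68 * 4152 * 11.4 = 32186.30 BTU/hr

32186.30 BTU/hr


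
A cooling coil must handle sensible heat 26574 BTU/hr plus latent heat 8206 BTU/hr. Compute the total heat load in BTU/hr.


Qt = 26574 + 8206 = 34780 BTU/hr

34780 BTU/hr


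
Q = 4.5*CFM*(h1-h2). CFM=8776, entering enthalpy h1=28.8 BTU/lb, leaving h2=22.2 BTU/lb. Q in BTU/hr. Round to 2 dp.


Q = 4.5 * 8776 * (28.8 - 22.2) = 260647.20 BTU/hr

260647.20 BTU/hr


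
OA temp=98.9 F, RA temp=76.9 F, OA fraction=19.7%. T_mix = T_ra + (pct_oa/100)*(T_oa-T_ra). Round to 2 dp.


T_mix = 76.9 + (19.7/100)*(98.9-76.9) = 81.23 F

81.23 F


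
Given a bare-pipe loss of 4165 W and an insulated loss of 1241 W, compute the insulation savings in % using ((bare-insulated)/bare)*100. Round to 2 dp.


Savings = ((4165-1241)/4165)*100 = 70.20 %

70.20 %


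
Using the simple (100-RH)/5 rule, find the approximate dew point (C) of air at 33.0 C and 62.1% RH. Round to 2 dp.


Td = 33.0 - (100-62.1)/5 = 25.42 C

25.42 C


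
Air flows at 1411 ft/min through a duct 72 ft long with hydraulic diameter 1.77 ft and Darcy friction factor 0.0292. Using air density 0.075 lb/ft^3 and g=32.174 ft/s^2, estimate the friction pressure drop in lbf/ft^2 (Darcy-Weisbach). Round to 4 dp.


v_fps = 1411/60 = 23.5167 ft/s
dp = 0.0292*(72/1.77)*0.075*23.5167^2/(2*32.174) = 0.7656 lbf/ft^2

0.7656 lbf/ft^2


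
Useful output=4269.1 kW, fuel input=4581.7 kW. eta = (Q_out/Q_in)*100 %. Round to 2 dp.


eta = (4269.1/4581.7)*100 = 93.18 %

93.18 %


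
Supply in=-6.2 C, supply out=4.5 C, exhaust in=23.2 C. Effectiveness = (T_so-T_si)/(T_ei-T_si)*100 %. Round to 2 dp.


eff = (4.5-(-6.2))/(23.2-(-6.2))*100 = 36.39 %

36.39 %


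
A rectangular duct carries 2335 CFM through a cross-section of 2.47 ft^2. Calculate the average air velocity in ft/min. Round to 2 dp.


V = 2335 / 2.47 = 945.34 ft/min

945.34 ft/min


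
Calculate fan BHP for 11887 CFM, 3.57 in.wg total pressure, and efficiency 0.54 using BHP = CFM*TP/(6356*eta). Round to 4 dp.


BHP = 11887 * 3.57 / (6356 * 0.54) = 12.3641 hp

12.3641 hp


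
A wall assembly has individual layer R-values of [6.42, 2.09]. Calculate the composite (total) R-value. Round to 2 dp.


R_total = 6.42 + 2.09 = 8.51

8.51


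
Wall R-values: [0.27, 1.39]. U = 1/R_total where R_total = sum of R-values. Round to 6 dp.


R_total = 0.27 + 1.39 = 1.66
U = 1/1.66 = 0.602410

0.602410


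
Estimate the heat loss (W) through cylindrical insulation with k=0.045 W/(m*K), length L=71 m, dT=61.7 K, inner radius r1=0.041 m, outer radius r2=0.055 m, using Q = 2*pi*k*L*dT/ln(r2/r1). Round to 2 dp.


Q = 2*pi*0.045*71*61.7/ln(0.055/0.041) = 4216.40 W

4216.40 W


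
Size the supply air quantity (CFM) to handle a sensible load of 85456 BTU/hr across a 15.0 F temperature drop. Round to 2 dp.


CFM = 85456 / (1.08 * 15.0) = 5275.06

5275.06 CFM


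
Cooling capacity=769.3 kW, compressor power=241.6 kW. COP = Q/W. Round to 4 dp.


COP = 769.3 / 241.6 = 3.1842

3.1842


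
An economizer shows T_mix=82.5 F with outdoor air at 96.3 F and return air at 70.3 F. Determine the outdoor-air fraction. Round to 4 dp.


frac = (82.5 - 70.3) / (96.3 - 70.3) = 0.4692

0.4692


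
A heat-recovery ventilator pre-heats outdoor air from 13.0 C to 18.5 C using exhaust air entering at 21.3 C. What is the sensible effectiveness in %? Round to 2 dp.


eff = (18.5-13.0)/(21.3-13.0)*100 = 66.27 %

66.27 %


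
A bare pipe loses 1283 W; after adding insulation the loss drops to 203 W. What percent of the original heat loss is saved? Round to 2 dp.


Savings = ((1283-203)/1283)*100 = 84.18 %

84.18 %


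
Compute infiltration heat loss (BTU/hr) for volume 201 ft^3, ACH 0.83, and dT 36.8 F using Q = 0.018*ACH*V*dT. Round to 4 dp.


Q = 0.018 * 0.83 * 201 * 36.8 = 110.5082 BTU/hr

110.5082 BTU/hr


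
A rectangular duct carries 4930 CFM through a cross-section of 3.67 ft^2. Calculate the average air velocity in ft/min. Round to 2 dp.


V = 4930 / 3.67 = 1343.32 ft/min

1343.32 ft/min


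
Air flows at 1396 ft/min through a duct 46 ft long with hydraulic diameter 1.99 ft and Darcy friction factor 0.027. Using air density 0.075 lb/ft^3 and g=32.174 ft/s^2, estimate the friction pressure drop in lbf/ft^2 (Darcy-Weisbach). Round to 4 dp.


v_fps = 1396/60 = 23.2667 ft/s
dp = 0.027*(46/1.99)*0.075*23.2667^2/(2*32.174) = 0.3938 lbf/ft^2

0.3938 lbf/ft^2


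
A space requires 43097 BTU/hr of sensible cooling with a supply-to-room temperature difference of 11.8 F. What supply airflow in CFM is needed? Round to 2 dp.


CFM = 43097 / (1.08 * 11.8) = 3381.75

3381.75 CFM


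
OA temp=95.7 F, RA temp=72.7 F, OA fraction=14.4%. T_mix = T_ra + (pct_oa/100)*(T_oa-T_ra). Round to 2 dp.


T_mix = 72.7 + (14.4/100)*(95.7-72.7) = 76.01 F

76.01 F


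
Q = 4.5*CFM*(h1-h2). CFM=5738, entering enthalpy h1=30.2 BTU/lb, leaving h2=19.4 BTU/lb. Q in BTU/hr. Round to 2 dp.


Q = 4.5 * 5738 * (30.2 - 19.4) = 278866.80 BTU/hr

278866.80 BTU/hr


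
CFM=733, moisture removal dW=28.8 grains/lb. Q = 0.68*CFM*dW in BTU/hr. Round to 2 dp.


Q = 0.68 * 733 * 28.8 = 14355.07 BTU/hr

14355.07 BTU/hr


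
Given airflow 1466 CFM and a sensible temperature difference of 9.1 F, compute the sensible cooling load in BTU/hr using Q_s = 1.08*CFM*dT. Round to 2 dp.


Q = 1.08 * 1466 * 9.1 = 14407.85 BTU/hr

14407.85 BTU/hr


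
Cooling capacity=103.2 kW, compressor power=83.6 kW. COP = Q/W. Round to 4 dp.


COP = 103.2 / 83.6 = 1.2344

1.2344


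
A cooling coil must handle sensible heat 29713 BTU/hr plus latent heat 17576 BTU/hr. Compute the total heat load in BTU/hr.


Qt = 29713 + 17576 = 47289 BTU/hr

47289 BTU/hr


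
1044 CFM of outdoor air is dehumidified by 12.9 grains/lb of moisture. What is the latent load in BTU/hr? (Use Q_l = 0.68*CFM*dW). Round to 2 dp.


Q = 0.68 * 1044 * 12.9 = 9157.97 BTU/hr

9157.97 BTU/hr


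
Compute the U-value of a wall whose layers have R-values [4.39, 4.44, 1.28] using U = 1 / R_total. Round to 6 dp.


R_total = 4.39 + 4.44 + 1.28 = 10.11
U = 1/10.11 = 0.098912

0.098912


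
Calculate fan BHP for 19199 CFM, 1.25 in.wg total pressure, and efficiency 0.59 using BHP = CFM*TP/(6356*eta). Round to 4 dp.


BHP = 19199 * 1.25 / (6356 * 0.59) = 6.3996 hp

6.3996 hp


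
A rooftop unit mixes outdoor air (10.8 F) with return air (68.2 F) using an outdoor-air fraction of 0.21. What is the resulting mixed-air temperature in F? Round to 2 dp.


T_mix = 0.21*10.8 + 0.79*68.2 = 56.15 F

56.15 F


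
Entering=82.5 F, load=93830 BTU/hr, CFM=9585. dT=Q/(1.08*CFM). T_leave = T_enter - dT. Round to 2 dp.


dT = 93830/(1.08*9585) = 9.0641
T_leave = 82.5 - 9.0641 = 73.44 F

73.44 F


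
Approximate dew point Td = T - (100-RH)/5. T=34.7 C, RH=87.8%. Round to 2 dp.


Td = 34.7 - (100-87.8)/5 = 32.26 C

32.26 C


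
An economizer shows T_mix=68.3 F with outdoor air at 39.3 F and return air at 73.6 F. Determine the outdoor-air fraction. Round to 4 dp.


frac = (68.3 - 73.6) / (39.3 - 73.6) = 0.1545

0.1545


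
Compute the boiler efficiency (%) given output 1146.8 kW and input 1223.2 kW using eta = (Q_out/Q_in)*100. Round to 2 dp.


eta = (1146.8/1223.2)*100 = 93.75 %

93.75 %


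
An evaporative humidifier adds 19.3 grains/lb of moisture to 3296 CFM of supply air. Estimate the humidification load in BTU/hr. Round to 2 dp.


Q = 0.68 * 3296 * 19.3 = 43256.70 BTU/hr

43256.70 BTU/hr


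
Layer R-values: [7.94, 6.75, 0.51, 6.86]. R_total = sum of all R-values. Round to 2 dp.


R_total = 7.94 + 6.75 + 0.51 + 6.86 = 22.06

22.06


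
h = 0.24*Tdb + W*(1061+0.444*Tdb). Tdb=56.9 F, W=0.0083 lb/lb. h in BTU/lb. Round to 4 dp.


h = 0.24*56.9 + 0.0083*(1061+0.444*56.9) = 22.6720 BTU/lb

22.6720 BTU/lb


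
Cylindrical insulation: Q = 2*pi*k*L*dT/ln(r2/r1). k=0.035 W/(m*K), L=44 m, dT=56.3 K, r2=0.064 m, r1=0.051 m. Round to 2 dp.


Q = 2*pi*0.035*44*56.3/ln(0.064/0.051) = 2399.24 W

2399.24 W


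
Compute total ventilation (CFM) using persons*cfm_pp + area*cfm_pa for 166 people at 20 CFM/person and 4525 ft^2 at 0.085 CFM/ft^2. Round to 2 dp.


Total = 166*20 + 4525*0.085 = 3704.63 CFM

3704.63 CFM


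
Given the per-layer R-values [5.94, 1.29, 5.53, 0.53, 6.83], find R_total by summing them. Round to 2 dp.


R_total = 5.94 + 1.29 + 5.53 + 0.53 + 6.83 = 20.12

20.12


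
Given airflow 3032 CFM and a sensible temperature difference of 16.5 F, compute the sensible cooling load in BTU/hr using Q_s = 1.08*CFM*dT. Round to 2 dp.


Q = 1.08 * 3032 * 16.5 = 54030.24 BTU/hr

54030.24 BTU/hr


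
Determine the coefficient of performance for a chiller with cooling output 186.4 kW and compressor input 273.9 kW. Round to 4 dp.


COP = 186.4 / 273.9 = 0.6805

0.6805


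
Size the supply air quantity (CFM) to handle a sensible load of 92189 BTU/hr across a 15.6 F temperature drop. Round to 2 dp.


CFM = 92189 / (1.08 * 15.6) = 5471.81

5471.81 CFM


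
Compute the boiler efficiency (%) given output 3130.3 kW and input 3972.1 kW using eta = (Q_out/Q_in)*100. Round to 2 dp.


eta = (3130.3/3972.1)*100 = 78.81 %

78.81 %


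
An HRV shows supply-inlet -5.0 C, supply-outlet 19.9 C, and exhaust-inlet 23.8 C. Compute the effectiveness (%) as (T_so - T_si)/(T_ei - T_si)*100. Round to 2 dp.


eff = (19.9-(-5.0))/(23.8-(-5.0))*100 = 86.46 %

86.46 %


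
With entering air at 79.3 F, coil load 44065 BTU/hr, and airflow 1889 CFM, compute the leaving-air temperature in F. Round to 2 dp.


dT = 44065/(1.08*1889) = 21.5992
T_leave = 79.3 - 21.5992 = 57.70 F

57.70 F


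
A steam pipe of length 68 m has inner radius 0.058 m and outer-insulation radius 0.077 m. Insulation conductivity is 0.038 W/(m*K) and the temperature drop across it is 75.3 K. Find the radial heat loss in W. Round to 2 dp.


Q = 2*pi*0.038*68*75.3/ln(0.077/0.058) = 4314.45 W

4314.45 W


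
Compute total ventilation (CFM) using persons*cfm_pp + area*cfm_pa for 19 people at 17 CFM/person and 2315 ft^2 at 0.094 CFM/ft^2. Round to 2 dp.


Total = 19*17 + 2315*0.094 = 540.61 CFM

540.61 CFM


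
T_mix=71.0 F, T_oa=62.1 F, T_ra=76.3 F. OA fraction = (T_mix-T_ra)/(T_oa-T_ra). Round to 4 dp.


frac = (71.0 - 76.3) / (62.1 - 76.3) = 0.3732

0.3732


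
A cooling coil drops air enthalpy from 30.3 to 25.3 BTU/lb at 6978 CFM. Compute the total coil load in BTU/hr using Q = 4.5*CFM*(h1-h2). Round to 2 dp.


Q = 4.5 * 6978 * (30.3 - 25.3) = 157005.00 BTU/hr

157005.00 BTU/hr


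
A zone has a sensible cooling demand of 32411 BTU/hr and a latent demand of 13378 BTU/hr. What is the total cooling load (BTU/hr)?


Qt = 32411 + 13378 = 45789 BTU/hr

45789 BTU/hr


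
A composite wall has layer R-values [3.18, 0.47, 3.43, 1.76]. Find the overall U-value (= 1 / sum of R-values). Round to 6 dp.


R_total = 3.18 + 0.47 + 3.43 + 1.76 = 8.84
U = 1/8.84 = 0.113122

0.113122


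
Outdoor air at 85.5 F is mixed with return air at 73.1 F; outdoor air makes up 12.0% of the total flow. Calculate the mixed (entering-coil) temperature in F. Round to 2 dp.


T_mix = 73.1 + (12.0/100)*(85.5-73.1) = 74.59 F

74.59 F


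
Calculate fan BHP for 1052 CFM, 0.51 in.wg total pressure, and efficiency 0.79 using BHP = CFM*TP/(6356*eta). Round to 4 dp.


BHP = 1052 * 0.51 / (6356 * 0.79) = 0.1069 hp

0.1069 hp


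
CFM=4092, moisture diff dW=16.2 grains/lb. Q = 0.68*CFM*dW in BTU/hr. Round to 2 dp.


Q = 0.68 * 4092 * 16.2 = 45077.47 BTU/hr

45077.47 BTU/hr


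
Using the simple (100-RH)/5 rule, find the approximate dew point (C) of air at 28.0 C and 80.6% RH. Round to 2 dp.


Td = 28.0 - (100-80.6)/5 = 24.12 C

24.12 C


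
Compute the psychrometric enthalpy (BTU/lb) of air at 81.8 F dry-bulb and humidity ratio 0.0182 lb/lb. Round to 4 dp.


h = 0.24*81.8 + 0.0182*(1061+0.444*81.8) = 39.6032 BTU/lb

39.6032 BTU/lb


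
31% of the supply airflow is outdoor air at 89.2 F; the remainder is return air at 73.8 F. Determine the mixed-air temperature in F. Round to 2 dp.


T_mix = 0.31*89.2 + 0.69*73.8 = 78.57 F

78.57 F


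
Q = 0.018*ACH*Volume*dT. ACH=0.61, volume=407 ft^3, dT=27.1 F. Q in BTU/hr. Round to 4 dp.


Q = 0.018 * 0.61 * 407 * 27.1 = 121.1061 BTU/hr

121.1061 BTU/hr


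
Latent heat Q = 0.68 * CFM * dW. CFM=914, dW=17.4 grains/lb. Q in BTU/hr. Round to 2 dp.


Q = 0.68 * 914 * 17.4 = 10814.45 BTU/hr

10814.45 BTU/hr


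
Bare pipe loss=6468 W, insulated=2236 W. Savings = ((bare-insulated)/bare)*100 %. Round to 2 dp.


Savings = ((6468-2236)/6468)*100 = 65.43 %

65.43 %


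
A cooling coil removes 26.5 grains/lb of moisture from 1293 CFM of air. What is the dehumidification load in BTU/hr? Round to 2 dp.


Q = 0.68 * 1293 * 26.5 = 23299.86 BTU/hr

23299.86 BTU/hr


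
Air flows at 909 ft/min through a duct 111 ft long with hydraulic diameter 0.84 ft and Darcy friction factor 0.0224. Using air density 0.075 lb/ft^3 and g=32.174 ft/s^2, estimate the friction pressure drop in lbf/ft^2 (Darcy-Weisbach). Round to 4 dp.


v_fps = 909/60 = 15.15 ft/s
dp = 0.0224*(111/0.84)*0.075*15.15^2/(2*32.174) = 0.7919 lbf/ft^2

0.7919 lbf/ft^2


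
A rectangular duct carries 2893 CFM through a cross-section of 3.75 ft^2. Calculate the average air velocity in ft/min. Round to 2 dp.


V = 2893 / 3.75 = 771.47 ft/min

771.47 ft/min


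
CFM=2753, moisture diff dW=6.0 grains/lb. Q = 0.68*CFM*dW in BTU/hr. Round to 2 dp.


Q = 0.68 * 2753 * 6.0 = 11232.24 BTU/hr

11232.24 BTU/hr


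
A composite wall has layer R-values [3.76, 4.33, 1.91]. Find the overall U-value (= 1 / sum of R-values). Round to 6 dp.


R_total = 3.76 + 4.33 + 1.91 = 10.00
U = 1/10.00 = 0.100000

0.100000


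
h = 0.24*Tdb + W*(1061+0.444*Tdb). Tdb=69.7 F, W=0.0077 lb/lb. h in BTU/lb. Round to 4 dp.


h = 0.24*69.7 + 0.0077*(1061+0.444*69.7) = 25.1360 BTU/lb

25.1360 BTU/lb


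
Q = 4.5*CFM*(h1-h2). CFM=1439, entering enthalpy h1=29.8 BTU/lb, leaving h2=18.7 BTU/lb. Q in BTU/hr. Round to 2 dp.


Q = 4.5 * 1439 * (29.8 - 18.7) = 71878.05 BTU/hr

71878.05 BTU/hr


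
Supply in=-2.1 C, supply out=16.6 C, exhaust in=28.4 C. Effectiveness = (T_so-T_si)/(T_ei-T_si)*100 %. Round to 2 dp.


eff = (16.6-(-2.1))/(28.4-(-2.1))*100 = 61.31 %

61.31 %


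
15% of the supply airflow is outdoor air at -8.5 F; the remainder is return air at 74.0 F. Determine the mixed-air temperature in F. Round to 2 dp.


T_mix = 0.15*(-8.5) + 0.85*74.0 = 61.63 F

61.63 F


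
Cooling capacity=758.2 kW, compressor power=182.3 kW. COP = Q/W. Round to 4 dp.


COP = 758.2 / 182.3 = 4.1591

4.1591


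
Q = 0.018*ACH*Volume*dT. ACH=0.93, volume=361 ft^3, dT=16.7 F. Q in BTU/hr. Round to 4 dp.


Q = 0.018 * 0.93 * 361 * 16.7 = 100.9204 BTU/hr

100.9204 BTU/hr


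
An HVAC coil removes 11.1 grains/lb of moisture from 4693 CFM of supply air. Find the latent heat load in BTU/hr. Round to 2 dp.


Q = 0.68 * 4693 * 11.1 = 35422.76 BTU/hr

35422.76 BTU/hr


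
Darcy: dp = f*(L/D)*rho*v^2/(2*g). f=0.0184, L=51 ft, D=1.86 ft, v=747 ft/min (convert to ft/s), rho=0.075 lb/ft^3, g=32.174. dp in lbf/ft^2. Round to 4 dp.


v_fps = 747/60 = 12.45 ft/s
dp = 0.0184*(51/1.86)*0.075*12.45^2/(2*32.174) = 0.0911 lbf/ft^2

0.0911 lbf/ft^2


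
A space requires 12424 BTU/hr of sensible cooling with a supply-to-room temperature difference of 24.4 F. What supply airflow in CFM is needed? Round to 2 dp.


CFM = 12424 / (1.08 * 24.4) = 471.46

471.46 CFM


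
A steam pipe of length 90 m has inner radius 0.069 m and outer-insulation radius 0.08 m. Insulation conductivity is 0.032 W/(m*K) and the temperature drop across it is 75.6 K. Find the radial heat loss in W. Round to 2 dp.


Q = 2*pi*0.032*90*75.6/ln(0.08/0.069) = 9248.41 W

9248.41 W


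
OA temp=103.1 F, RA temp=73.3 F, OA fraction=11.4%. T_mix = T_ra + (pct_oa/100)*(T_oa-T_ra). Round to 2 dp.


T_mix = 73.3 + (11.4/100)*(103.1-73.3) = 76.70 F

76.70 F


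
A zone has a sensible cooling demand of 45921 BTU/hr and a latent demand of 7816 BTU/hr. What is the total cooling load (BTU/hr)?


Qt = 45921 + 7816 = 53737 BTU/hr

53737 BTU/hr


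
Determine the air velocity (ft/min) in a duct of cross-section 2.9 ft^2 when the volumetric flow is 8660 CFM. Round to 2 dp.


V = 8660 / 2.9 = 2986.21 ft/min

2986.21 ft/min


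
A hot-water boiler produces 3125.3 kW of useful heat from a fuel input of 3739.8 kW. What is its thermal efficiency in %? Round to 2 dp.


eta = (3125.3/3739.8)*100 = 83.57 %

83.57 %


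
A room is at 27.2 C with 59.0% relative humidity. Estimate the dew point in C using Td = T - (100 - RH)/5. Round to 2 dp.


Td = 27.2 - (100-59.0)/5 = 19.00 C

19.00 C


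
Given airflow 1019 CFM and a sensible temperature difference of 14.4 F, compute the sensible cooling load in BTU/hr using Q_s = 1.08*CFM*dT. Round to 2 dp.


Q = 1.08 * 1019 * 14.4 = 15847.49 BTU/hr

15847.49 BTU/hr


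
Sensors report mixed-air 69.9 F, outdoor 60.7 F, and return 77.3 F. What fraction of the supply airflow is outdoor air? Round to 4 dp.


frac = (69.9 - 77.3) / (60.7 - 77.3) = 0.4458

0.4458


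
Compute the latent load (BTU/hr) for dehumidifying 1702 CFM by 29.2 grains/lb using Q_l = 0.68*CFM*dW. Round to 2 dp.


Q = 0.68 * 1702 * 29.2 = 33794.91 BTU/hr

33794.91 BTU/hr


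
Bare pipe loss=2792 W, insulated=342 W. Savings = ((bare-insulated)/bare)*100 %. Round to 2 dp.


Savings = ((2792-342)/2792)*100 = 87.75 %

87.75 %


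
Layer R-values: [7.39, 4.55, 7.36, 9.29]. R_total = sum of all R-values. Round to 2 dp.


R_total = 7.39 + 4.55 + 7.36 + 9.29 = 28.59

28.59


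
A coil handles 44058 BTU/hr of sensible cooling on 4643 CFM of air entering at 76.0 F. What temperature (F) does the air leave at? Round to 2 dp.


dT = 44058/(1.08*4643) = 8.7862
T_leave = 76.0 - 8.7862 = 67.21 F

67.21 F


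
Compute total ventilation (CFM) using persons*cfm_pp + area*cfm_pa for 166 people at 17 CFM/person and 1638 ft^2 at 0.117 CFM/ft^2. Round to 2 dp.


Total = 166*17 + 1638*0.117 = 3013.65 CFM

3013.65 CFM


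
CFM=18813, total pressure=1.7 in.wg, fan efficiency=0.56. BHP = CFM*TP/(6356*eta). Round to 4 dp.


BHP = 18813 * 1.7 / (6356 * 0.56) = 8.9854 hp

8.9854 hp


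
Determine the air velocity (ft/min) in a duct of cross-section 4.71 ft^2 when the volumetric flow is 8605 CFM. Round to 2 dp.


V = 8605 / 4.71 = 1826.96 ft/min

1826.96 ft/min


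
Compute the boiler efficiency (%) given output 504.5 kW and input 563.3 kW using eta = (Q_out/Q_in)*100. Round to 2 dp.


eta = (504.5/563.3)*100 = 89.56 %

89.56 %


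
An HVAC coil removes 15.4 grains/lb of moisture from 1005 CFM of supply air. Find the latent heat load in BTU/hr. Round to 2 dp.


Q = 0.68 * 1005 * 15.4 = 10524.36 BTU/hr

10524.36 BTU/hr


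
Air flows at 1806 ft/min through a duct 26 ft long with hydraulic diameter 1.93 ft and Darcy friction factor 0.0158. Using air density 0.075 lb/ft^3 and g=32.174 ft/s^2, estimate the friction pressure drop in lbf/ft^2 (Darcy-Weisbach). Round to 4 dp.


v_fps = 1806/60 = 30.1 ft/s
dp = 0.0158*(26/1.93)*0.075*30.1^2/(2*32.174) = 0.2248 lbf/ft^2

0.2248 lbf/ft^2


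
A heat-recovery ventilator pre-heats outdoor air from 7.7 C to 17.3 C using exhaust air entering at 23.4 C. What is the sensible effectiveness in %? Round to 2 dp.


eff = (17.3-7.7)/(23.4-7.7)*100 = 61.15 %

61.15 %


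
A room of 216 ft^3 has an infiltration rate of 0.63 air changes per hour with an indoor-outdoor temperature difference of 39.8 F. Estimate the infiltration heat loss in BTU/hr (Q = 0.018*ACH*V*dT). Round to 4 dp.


Q = 0.018 * 0.63 * 216 * 39.8 = 97.4877 BTU/hr

97.4877 BTU/hr


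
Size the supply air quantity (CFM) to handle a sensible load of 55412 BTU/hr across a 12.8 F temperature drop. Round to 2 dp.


CFM = 55412 / (1.08 * 12.8) = 4008.39

4008.39 CFM


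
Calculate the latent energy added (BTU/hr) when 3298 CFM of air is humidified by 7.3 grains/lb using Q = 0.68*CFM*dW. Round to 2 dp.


Q = 0.68 * 3298 * 7.3 = 16371.27 BTU/hr

16371.27 BTU/hr


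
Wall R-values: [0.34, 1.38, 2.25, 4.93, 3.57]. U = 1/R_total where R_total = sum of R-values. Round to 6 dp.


R_total = 0.34 + 1.38 + 2.25 + 4.93 + 3.57 = 12.47
U = 1/12.47 = 0.080192

0.080192


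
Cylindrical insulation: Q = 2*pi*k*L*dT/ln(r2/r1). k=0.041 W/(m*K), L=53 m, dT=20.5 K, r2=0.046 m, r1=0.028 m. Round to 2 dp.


Q = 2*pi*0.041*53*20.5/ln(0.046/0.028) = 563.81 W

563.81 W


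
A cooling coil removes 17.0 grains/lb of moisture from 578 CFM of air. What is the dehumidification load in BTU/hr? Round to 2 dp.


Q = 0.68 * 578 * 17.0 = 6681.68 BTU/hr

6681.68 BTU/hr


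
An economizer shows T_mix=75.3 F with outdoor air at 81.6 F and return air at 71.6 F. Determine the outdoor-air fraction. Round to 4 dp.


frac = (75.3 - 71.6) / (81.6 - 71.6) = 0.3700

0.3700


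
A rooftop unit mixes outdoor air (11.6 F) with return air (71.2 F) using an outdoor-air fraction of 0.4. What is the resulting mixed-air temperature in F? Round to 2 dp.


T_mix = 0.4*11.6 + 0.6*71.2 = 47.36 F

47.36 F


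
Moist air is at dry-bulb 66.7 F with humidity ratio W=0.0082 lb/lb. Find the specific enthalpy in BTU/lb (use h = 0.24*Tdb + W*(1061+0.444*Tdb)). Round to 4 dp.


h = 0.24*66.7 + 0.0082*(1061+0.444*66.7) = 24.9510 BTU/lb

24.9510 BTU/lb


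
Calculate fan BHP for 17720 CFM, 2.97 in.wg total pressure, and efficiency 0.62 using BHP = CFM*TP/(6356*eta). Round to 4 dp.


BHP = 17720 * 2.97 / (6356 * 0.62) = 13.3550 hp

13.3550 hp


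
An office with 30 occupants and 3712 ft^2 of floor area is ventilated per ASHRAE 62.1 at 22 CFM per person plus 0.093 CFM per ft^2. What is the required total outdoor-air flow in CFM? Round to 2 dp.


Total = 30*22 + 3712*0.093 = 1005.22 CFM

1005.22 CFM


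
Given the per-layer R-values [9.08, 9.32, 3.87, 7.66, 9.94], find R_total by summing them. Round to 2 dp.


R_total = 9.08 + 9.32 + 3.87 + 7.66 + 9.94 = 39.87

39.87


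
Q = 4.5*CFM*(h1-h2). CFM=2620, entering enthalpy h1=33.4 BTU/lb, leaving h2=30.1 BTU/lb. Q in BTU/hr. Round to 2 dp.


Q = 4.5 * 2620 * (33.4 - 30.1) = 38907.00 BTU/hr

38907.00 BTU/hr


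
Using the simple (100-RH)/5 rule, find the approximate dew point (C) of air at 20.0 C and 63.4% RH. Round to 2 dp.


Td = 20.0 - (100-63.4)/5 = 12.68 C

12.68 C
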